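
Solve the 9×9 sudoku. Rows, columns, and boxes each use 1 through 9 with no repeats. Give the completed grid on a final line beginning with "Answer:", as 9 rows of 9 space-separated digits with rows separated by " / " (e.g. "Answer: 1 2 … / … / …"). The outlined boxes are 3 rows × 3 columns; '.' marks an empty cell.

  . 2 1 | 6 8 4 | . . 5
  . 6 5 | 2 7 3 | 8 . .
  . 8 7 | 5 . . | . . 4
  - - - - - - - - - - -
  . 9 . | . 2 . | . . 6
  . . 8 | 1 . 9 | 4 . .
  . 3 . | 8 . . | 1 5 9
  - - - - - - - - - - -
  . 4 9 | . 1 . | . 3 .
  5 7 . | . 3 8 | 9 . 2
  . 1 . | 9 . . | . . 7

Step 1. [r8c3∈{6}] only 6 remains possible at r8c3, so r8c3=6.
Step 2. [r4c6∈{5,7}] row 4 places 5 nowhere but r4c6, so r4c6=5.
Step 3. [r4c3∈{4}] only 4 remains possible at r4c3. So r4c3=4.
Step 4. [r5c5∈{6}] r5c5 is down to just 6, so r5c5=6.
Step 5. [r8c8∈{1,4}] 1 has one home in row 8: r8c8 ⇒ r8c8=1.
Step 6. [r3c7∈{2,3,6}] 2 has one home in col 7: r3c7, so r3c7=2.
Step 7. [r6c6∈{7}] r6c6 has the single candidate 7 ⇒ r6c6=7.
Step 8. [r1c7∈{3,7}] box 3 places 3 nowhere but r1c7, so r1c7=3.
Step 9. [r6c3∈{2}] only 2 remains possible at r6c3 ⇒ r6c3=2.
Step 10. [r1c1∈{9}] nothing but 9 survives at r1c1. So r1c1=9.
Step 11. [r4c7∈{7}] only 7 remains possible at r4c7, so r4c7=7.
Step 12. [r9c8∈{4,6,8}] across col 8, 4 lands solely at r9c8. So r9c8=4.
Step 13. [r9c1∈{2,3,8}] across row 9, 8 lands solely at r9c1, so r9c1=8.
Step 14. [r7c7∈{5,6}] r7c7 is the only open cell in row 7 admitting 5, so r7c7=5.
Step 15. [r7c6∈{2,6}] r7c6 is the only open cell in row 7 admitting 6, so r7c6=6.
Step 16. [r3c8∈{6,9}] across row 3, 6 lands solely at r3c8. So r3c8=6.
Step 17. [r6c1∈{6}] r6c1's peers cover all but 6, so r6c1=6.
Step 18. [r9c3∈{3}] only 3 remains possible at r9c3, so r9c3=3.
Step 19. [r3c6∈{1}] only 1 remains possible at r3c6, so r3c6=1.
Step 20. [r2c1∈{4}] nothing but 4 survives at r2c1 ⇒ r2c1=4.
Step 21. [r9c7∈{6}] only 6 remains possible at r9c7, so r9c7=6.
Step 22. [r5c8∈{2}] r5c8 has the single candidate 2. So r5c8=2.
Step 23. [r4c4∈{3}] r4c4 has the single candidate 3 ⇒ r4c4=3.
Step 24. [r4c8∈{8}] nothing but 8 survives at r4c8 ⇒ r4c8=8.
Step 25. [r3c5∈{9}] only 9 remains possible at r3c5 ⇒ r3c5=9.
Step 26. [r2c9∈{1}] r2c9's peers cover all but 1 ⇒ r2c9=1.
Step 27. [r5c1∈{7}] r5c1 is down to just 7, so r5c1=7.
Step 28. [r3c1∈{3}] r3c1 has the single candidate 3. So r3c1=3.
Step 29. [r5c9∈{3}] nothing but 3 survives at r5c9. So r5c9=3.
Step 30. [r9c6∈{2}] only 2 remains possible at r9c6. So r9c6=2.
Step 31. [r2c8∈{9}] only 9 remains possible at r2c8 ⇒ r2c8=9.
Step 32. [r7c1∈{2}] r7c1's peers cover all but 2. So r7c1=2.
Step 33. [r7c4∈{7}] nothing but 7 survives at r7c4, so r7c4=7.
Step 34. [r7c9∈{8}] only 8 remains possible at r7c9. So r7c9=8.
Step 35. [r4c1∈{1}] r4c1's peers cover all but 1. So r4c1=1.
Step 36. [r6c5∈{4}] r6c5's peers cover all but 4. So r6c5=4.
Step 37. [r5c2∈{5}] r5c2 is down to just 5 ⇒ r5c2=5.
Step 38. [r1c8∈{7}] nothing but 7 survives at r1c8. So r1c8=7.
Step 39. [r8c4∈{4}] only 4 remains possible at r8c4. So r8c4=4.
Step 40. [r9c5∈{5}] r9c5's peers cover all but 5, so r9c5=5.

Answer: 9 2 1 6 8 4 3 7 5 / 4 6 5 2 7 3 8 9 1 / 3 8 7 5 9 1 2 6 4 / 1 9 4 3 2 5 7 8 6 / 7 5 8 1 6 9 4 2 3 / 6 3 2 8 4 7 1 5 9 / 2 4 9 7 1 6 5 3 8 / 5 7 6 4 3 8 9 1 2 / 8 1 3 9 5 2 6 4 7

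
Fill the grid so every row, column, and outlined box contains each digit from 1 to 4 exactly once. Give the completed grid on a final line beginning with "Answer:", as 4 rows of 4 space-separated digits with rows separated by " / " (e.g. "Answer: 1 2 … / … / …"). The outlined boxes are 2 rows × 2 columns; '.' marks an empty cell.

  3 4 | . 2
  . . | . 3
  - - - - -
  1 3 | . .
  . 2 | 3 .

Step 1. [r2c3∈{1,4}] row 2 places 4 nowhere but r2c3 ⇒ r2c3=4.
Step 2. [r3c4∈{4}] only 4 remains possible at r3c4. So r3c4=4.
Step 3. [r2c2∈{1}] nothing but 1 survives at r2c2 ⇒ r2c2=1.
Step 4. [r4c1∈{4}] only 4 remains possible at r4c1 ⇒ r4c1=4.
Step 5. [r4c4∈{1}] r4c4 is down to just 1. So r4c4=1.
Step 6. [r3c3∈{2}] r3c3's peers cover all but 2, so r3c3=2.
Step 7. [r1c3∈{1}] only 1 remains possible at r1c3 ⇒ r1c3=1.
Step 8. [r2c1∈{2}] r2c1 is down to just 2 ⇒ r2c1=2.

Answer: 3 4 1 2 / 2 1 4 3 / 1 3 2 4 / 4 2 3 1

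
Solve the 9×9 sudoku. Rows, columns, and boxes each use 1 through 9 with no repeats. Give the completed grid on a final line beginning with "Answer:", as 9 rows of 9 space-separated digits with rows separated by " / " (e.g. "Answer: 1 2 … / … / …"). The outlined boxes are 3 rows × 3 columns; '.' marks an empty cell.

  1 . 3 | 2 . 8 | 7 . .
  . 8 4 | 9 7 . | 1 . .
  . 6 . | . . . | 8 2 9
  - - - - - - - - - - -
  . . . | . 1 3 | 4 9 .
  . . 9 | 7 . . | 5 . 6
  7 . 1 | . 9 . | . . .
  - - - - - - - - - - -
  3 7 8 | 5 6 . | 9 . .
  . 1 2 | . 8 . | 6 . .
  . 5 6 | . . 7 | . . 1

Step 1. [r7c8∈{4}] r7c8 is down to just 4. So r7c8=4.
Step 2. [r6c6∈{2,4,5,6}] r6c6 is the only open cell in row 6 admitting 5 ⇒ r6c6=5.
Step 3. [r4c2∈{2}] r4c2 has the single candidate 2 ⇒ r4c2=2.
Step 4. [r3c1∈{5}] nothing but 5 survives at r3c1 ⇒ r3c1=5.
Step 5. [r8c8∈{3,5,7}] in col 8, 7 fits only at r8c8. So r8c8=7.
Step 6. [r9c8∈{3,8}] 8 has one home in row 9: r9c8 ⇒ r9c8=8.
Step 7. [r6c8∈{3}] r6c8 is down to just 3 ⇒ r6c8=3.
Step 8. [r9c7∈{2,3}] col 7 places 3 nowhere but r9c7. So r9c7=3.
Step 9. [r9c4∈{4}] r9c4 has the single candidate 4. So r9c4=4.
Step 10. [r1c5∈{4,5}] col 5 places 5 nowhere but r1c5. So r1c5=5.
Step 11. [r9c5∈{2}] only 2 remains possible at r9c5, so r9c5=2.
Step 12. [r5c5∈{4}] r5c5's peers cover all but 4, so r5c5=4.
Step 13. [r2c8∈{5,6}] across col 8, 5 lands solely at r2c8. So r2c8=5.
Step 14. [r4c1∈{6,8}] in col 1, 6 fits only at r4c1, so r4c1=6.
Step 15. [r4c4∈{8}] r4c4 is down to just 8 ⇒ r4c4=8.
Step 16. [r3c4∈{1,3}] r3c4 is the only open cell in col 4 admitting 1, so r3c4=1.
Step 17. [r7c9∈{2}] r7c9's peers cover all but 2 ⇒ r7c9=2.
Step 18. [r9c1∈{9}] only 9 remains possible at r9c1 ⇒ r9c1=9.
Step 19. [r5c6∈{2}] r5c6's peers cover all but 2, so r5c6=2.
Step 20. [r4c3∈{5}] only 5 remains possible at r4c3. So r4c3=5.
Step 21. [r2c6∈{6}] r2c6's peers cover all but 6. So r2c6=6.
Step 22. [r7c6∈{1}] r7c6 is down to just 1 ⇒ r7c6=1.
Step 23. [r6c9∈{8}] r6c9's peers cover all but 8. So r6c9=8.
Step 24. [r5c1∈{8}] r5c1's peers cover all but 8, so r5c1=8.
Step 25. [r6c4∈{6}] nothing but 6 survives at r6c4. So r6c4=6.
Step 26. [r3c5∈{3}] r3c5 is down to just 3. So r3c5=3.
Step 27. [r8c6∈{9}] r8c6 has the single candidate 9, so r8c6=9.
Step 28. [r3c3∈{7}] nothing but 7 survives at r3c3. So r3c3=7.
Step 29. [r8c4∈{3}] only 3 remains possible at r8c4, so r8c4=3.
Step 30. [r1c2∈{9}] r1c2 has the single candidate 9, so r1c2=9.
Step 31. [r2c9∈{3}] nothing but 3 survives at r2c9, so r2c9=3.
Step 32. [r2c1∈{2}] r2c1 has the single candidate 2, so r2c1=2.
Step 33. [r4c9∈{7}] r4c9's peers cover all but 7 ⇒ r4c9=7.
Step 34. [r5c2∈{3}] only 3 remains possible at r5c2, so r5c2=3.
Step 35. [r5c8∈{1}] r5c8 has the single candidate 1, so r5c8=1.
Step 36. [r6c7∈{2}] only 2 remains possible at r6c7, so r6c7=2.
Step 37. [r1c8∈{6}] r1c8 is down to just 6, so r1c8=6.
Step 38. [r1c9∈{4}] r1c9 has the single candidate 4, so r1c9=4.
Step 39. [r3c6∈{4}] r3c6 has the single candidate 4. So r3c6=4.
Step 40. [r8c1∈{4}] r8c1 is down to just 4. So r8c1=4.
Step 41. [r8c9∈{5}] only 5 remains possible at r8c9. So r8c9=5.
Step 42. [r6c2∈{4}] nothing but 4 survives at r6c2 ⇒ r6c2=4.

Answer: 1 9 3 2 5 8 7 6 4 / 2 8 4 9 7 6 1 5 3 / 5 6 7 1 3 4 8 2 9 / 6 2 5 8 1 3 4 9 7 / 8 3 9 7 4 2 5 1 6 / 7 4 1 6 9 5 2 3 8 / 3 7 8 5 6 1 9 4 2 / 4 1 2 3 8 9 6 7 5 / 9 5 6 4 2 7 3 8 1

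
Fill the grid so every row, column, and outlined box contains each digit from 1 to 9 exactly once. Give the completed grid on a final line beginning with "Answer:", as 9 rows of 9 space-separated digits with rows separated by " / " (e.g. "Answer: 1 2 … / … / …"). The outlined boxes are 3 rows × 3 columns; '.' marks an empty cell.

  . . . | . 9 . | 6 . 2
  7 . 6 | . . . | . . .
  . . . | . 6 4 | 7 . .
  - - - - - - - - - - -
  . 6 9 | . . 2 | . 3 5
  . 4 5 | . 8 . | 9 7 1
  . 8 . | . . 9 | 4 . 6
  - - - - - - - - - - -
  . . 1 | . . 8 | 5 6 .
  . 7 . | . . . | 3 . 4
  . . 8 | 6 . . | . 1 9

Step 1. [r8c3∈{2}] r8c3 is down to just 2 ⇒ r8c3=2.
Step 2. [r3c3∈{3}] nothing but 3 survives at r3c3 ⇒ r3c3=3.
Step 3. [r3c9∈{8}] nothing but 8 survives at r3c9 ⇒ r3c9=8.
Step 4. [r5c4∈{3}] r5c4's peers cover all but 3, so r5c4=3.
Step 5. [r1c6∈{1,3,5,7}] row 1 places 3 nowhere but r1c6. So r1c6=3.
Step 6. [r1c4∈{1,5,7,8}] row 1 places 7 nowhere but r1c4 ⇒ r1c4=7.
Step 7. [r4c5∈{1,4,7}] 7 has one home in row 4: r4c5. So r4c5=7.
Step 8. [r6c1∈{1,2,3}] r6c1 is the only open cell in row 6 admitting 3 ⇒ r6c1=3.
Step 9. [r2c7∈{1}] r2c7 has the single candidate 1, so r2c7=1.
Step 10. [r3c4∈{1,2,5}] in box 2, 1 fits only at r3c4 ⇒ r3c4=1.
Step 11. [r2c6∈{5}] r2c6 is down to just 5, so r2c6=5.
Step 12. [r2c5∈{2}] r2c5 is down to just 2. So r2c5=2.
Step 13. [r2c2∈{9}] r2c2 has the single candidate 9, so r2c2=9.
Step 14. [r1c1∈{1,4,5,8}] in row 1, 8 fits only at r1c1. So r1c1=8.
Step 15. [r6c5∈{1,5}] in row 6, 1 fits only at r6c5. So r6c5=1.
Step 16. [r8c5∈{5}] only 5 remains possible at r8c5, so r8c5=5.
Step 17. [r7c2∈{3}] r7c2 has the single candidate 3, so r7c2=3.
Step 18. [r9c2∈{5}] nothing but 5 survives at r9c2. So r9c2=5.
Step 19. [r7c5∈{4}] nothing but 4 survives at r7c5, so r7c5=4.
Step 20. [r3c1∈{2,5}] across col 1, 5 lands solely at r3c1. So r3c1=5.
Step 21. [r7c1∈{9}] r7c1 is down to just 9, so r7c1=9.
Step 22. [r1c8∈{4,5}] across row 1, 5 lands solely at r1c8, so r1c8=5.
Step 23. [r4c4∈{4}] r4c4's peers cover all but 4. So r4c4=4.
Step 24. [r6c8∈{2}] nothing but 2 survives at r6c8 ⇒ r6c8=2.
Step 25. [r6c4∈{5}] only 5 remains possible at r6c4 ⇒ r6c4=5.
Step 26. [r3c2∈{2}] r3c2's peers cover all but 2. So r3c2=2.
Step 27. [r5c1∈{2}] r5c1 has the single candidate 2 ⇒ r5c1=2.
Step 28. [r4c1∈{1}] only 1 remains possible at r4c1. So r4c1=1.
Step 29. [r9c1∈{4}] r9c1 has the single candidate 4, so r9c1=4.
Step 30. [r9c6∈{7}] nothing but 7 survives at r9c6 ⇒ r9c6=7.
Step 31. [r3c8∈{9}] r3c8's peers cover all but 9 ⇒ r3c8=9.
Step 32. [r9c5∈{3}] r9c5 is down to just 3. So r9c5=3.
Step 33. [r8c1∈{6}] only 6 remains possible at r8c1 ⇒ r8c1=6.
Step 34. [r8c4∈{9}] r8c4 has the single candidate 9, so r8c4=9.
Step 35. [r9c7∈{2}] nothing but 2 survives at r9c7 ⇒ r9c7=2.
Step 36. [r1c3∈{4}] r1c3 is down to just 4. So r1c3=4.
Step 37. [r6c3∈{7}] r6c3's peers cover all but 7, so r6c3=7.
Step 38. [r1c2∈{1}] r1c2 has the single candidate 1. So r1c2=1.
Step 39. [r2c9∈{3}] nothing but 3 survives at r2c9, so r2c9=3.
Step 40. [r2c8∈{4}] only 4 remains possible at r2c8, so r2c8=4.
Step 41. [r8c8∈{8}] r8c8's peers cover all but 8. So r8c8=8.
Step 42. [r8c6∈{1}] r8c6 has the single candidate 1. So r8c6=1.
Step 43. [r4c7∈{8}] r4c7 is down to just 8, so r4c7=8.
Step 44. [r2c4∈{8}] r2c4's peers cover all but 8. So r2c4=8.
Step 45. [r7c4∈{2}] r7c4 has the single candidate 2 ⇒ r7c4=2.
Step 46. [r7c9∈{7}] r7c9 has the single candidate 7, so r7c9=7.
Step 47. [r5c6∈{6}] r5c6 has the single candidate 6 ⇒ r5c6=6.

Answer: 8 1 4 7 9 3 6 5 2 / 7 9 6 8 2 5 1 4 3 / 5 2 3 1 6 4 7 9 8 / 1 6 9 4 7 2 8 3 5 / 2 4 5 3 8 6 9 7 1 / 3 8 7 5 1 9 4 2 6 / 9 3 1 2 4 8 5 6 7 / 6 7 2 9 5 1 3 8 4 / 4 5 8 6 3 7 2 1 9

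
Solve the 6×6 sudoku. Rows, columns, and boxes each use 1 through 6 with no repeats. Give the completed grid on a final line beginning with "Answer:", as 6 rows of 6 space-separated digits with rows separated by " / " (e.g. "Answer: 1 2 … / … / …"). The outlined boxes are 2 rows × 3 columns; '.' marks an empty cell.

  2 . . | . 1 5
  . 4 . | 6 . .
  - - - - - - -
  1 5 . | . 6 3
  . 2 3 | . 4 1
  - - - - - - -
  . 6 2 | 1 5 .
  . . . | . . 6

Step 1. [r5c1∈{3,4}] in row 5, 3 fits only at r5c1 ⇒ r5c1=3.
Step 2. [r6c1∈{4,5}] 4 has one home in col 1: r6c1, so r6c1=4.
Step 3. [r2c5∈{2,3}] row 2 places 3 nowhere but r2c5 ⇒ r2c5=3.
Step 4. [r2c3∈{1,5}] in row 2, 1 fits only at r2c3, so r2c3=1.
Step 5. [r6c5∈{2}] r6c5's peers cover all but 2 ⇒ r6c5=2.
Step 6. [r3c3∈{4}] r3c3 has the single candidate 4. So r3c3=4.
Step 7. [r6c4∈{3}] r6c4 has the single candidate 3, so r6c4=3.
Step 8. [r3c4∈{2}] only 2 remains possible at r3c4 ⇒ r3c4=2.
Step 9. [r4c4∈{5}] only 5 remains possible at r4c4 ⇒ r4c4=5.
Step 10. [r4c1∈{6}] r4c1 has the single candidate 6, so r4c1=6.
Step 11. [r6c3∈{5}] nothing but 5 survives at r6c3, so r6c3=5.
Step 12. [r1c3∈{6}] r1c3 has the single candidate 6, so r1c3=6.
Step 13. [r1c4∈{4}] r1c4 has the single candidate 4 ⇒ r1c4=4.
Step 14. [r2c6∈{2}] r2c6's peers cover all but 2 ⇒ r2c6=2.
Step 15. [r5c6∈{4}] only 4 remains possible at r5c6. So r5c6=4.
Step 16. [r6c2∈{1}] r6c2 is down to just 1, so r6c2=1.
Step 17. [r1c2∈{3}] r1c2 is down to just 3 ⇒ r1c2=3.
Step 18. [r2c1∈{5}] r2c1's peers cover all but 5 ⇒ r2c1=5.

Answer: 2 3 6 4 1 5 / 5 4 1 6 3 2 / 1 5 4 2 6 3 / 6 2 3 5 4 1 / 3 6 2 1 5 4 / 4 1 5 3 2 6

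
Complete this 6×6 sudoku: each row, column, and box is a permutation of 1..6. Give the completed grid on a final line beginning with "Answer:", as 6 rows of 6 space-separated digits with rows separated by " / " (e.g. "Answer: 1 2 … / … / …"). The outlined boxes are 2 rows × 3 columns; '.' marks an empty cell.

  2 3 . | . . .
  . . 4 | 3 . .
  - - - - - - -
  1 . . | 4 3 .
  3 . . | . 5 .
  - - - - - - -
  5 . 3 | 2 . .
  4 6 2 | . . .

Step 1. [r1c3∈{1,5,6}] r1c3 is the only open cell in col 3 admitting 1, so r1c3=1.
Step 2. [r6c5∈{1}] r6c5 has the single candidate 1 ⇒ r6c5=1.
Step 3. [r2c6∈{1,2,5,6}] r2c6 is the only open cell in row 2 admitting 1, so r2c6=1.
Step 4. [r4c3∈{6}] r4c3 is down to just 6, so r4c3=6.
Step 5. [r1c4∈{5,6}] 6 has one home in col 4: r1c4, so r1c4=6.
Step 6. [r4c6∈{2}] nothing but 2 survives at r4c6. So r4c6=2.
Step 7. [r1c5∈{4}] nothing but 4 survives at r1c5, so r1c5=4.
Step 8. [r3c2∈{2,5}] r3c2 is the only open cell in row 3 admitting 2, so r3c2=2.
Step 9. [r5c6∈{4,6}] 4 has one home in row 5: r5c6, so r5c6=4.
Step 10. [r1c6∈{5}] r1c6's peers cover all but 5 ⇒ r1c6=5.
Step 11. [r3c3∈{5}] only 5 remains possible at r3c3, so r3c3=5.
Step 12. [r5c2∈{1}] only 1 remains possible at r5c2 ⇒ r5c2=1.
Step 13. [r6c6∈{3}] r6c6 is down to just 3, so r6c6=3.
Step 14. [r4c4∈{1}] r4c4 is down to just 1, so r4c4=1.
Step 15. [r5c5∈{6}] r5c5 has the single candidate 6 ⇒ r5c5=6.
Step 16. [r3c6∈{6}] only 6 remains possible at r3c6, so r3c6=6.
Step 17. [r2c1∈{6}] nothing but 6 survives at r2c1, so r2c1=6.
Step 18. [r2c2∈{5}] r2c2 is down to just 5, so r2c2=5.
Step 19. [r2c5∈{2}] r2c5 is down to just 2 ⇒ r2c5=2.
Step 20. [r6c4∈{5}] r6c4 has the single candidate 5, so r6c4=5.
Step 21. [r4c2∈{4}] r4c2 is down to just 4. So r4c2=4.

Answer: 2 3 1 6 4 5 / 6 5 4 3 2 1 / 1 2 5 4 3 6 / 3 4 6 1 5 2 / 5 1 3 2 6 4 / 4 6 2 5 1 3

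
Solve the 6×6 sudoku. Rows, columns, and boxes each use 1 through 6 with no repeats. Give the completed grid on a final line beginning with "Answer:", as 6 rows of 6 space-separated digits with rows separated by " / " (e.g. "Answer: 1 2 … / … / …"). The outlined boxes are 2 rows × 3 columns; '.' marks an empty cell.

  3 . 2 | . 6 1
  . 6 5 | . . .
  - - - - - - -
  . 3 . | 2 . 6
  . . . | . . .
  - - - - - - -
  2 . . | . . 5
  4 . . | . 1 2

Step 1. [r4c4∈{1,3,4,5}] col 4 places 1 nowhere but r4c4, so r4c4=1.
Step 2. [r2c5∈{2,3,4}] 2 has one home in row 2: r2c5, so r2c5=2.
Step 3. [r1c2∈{4}] r1c2 is down to just 4, so r1c2=4.
Step 4. [r4c1∈{5,6}] col 1 places 6 nowhere but r4c1, so r4c1=6.
Step 5. [r3c1∈{1,5}] across col 1, 5 lands solely at r3c1. So r3c1=5.
Step 6. [r3c5∈{4}] nothing but 4 survives at r3c5 ⇒ r3c5=4.
Step 7. [r5c5∈{3}] r5c5's peers cover all but 3. So r5c5=3.
Step 8. [r5c4∈{4,6}] row 5 places 4 nowhere but r5c4 ⇒ r5c4=4.
Step 9. [r5c3∈{1,6}] in row 5, 6 fits only at r5c3. So r5c3=6.
Step 10. [r2c4∈{3}] r2c4 has the single candidate 3 ⇒ r2c4=3.
Step 11. [r2c1∈{1}] r2c1 has the single candidate 1 ⇒ r2c1=1.
Step 12. [r6c4∈{6}] only 6 remains possible at r6c4, so r6c4=6.
Step 13. [r4c5∈{5}] r4c5 is down to just 5, so r4c5=5.
Step 14. [r5c2∈{1}] only 1 remains possible at r5c2, so r5c2=1.
Step 15. [r4c6∈{3}] r4c6 is down to just 3. So r4c6=3.
Step 16. [r2c6∈{4}] only 4 remains possible at r2c6, so r2c6=4.
Step 17. [r1c4∈{5}] r1c4 has the single candidate 5 ⇒ r1c4=5.
Step 18. [r4c3∈{4}] nothing but 4 survives at r4c3 ⇒ r4c3=4.
Step 19. [r6c3∈{3}] r6c3 is down to just 3. So r6c3=3.
Step 20. [r4c2∈{2}] only 2 remains possible at r4c2, so r4c2=2.
Step 21. [r6c2∈{5}] nothing but 5 survives at r6c2. So r6c2=5.
Step 22. [r3c3∈{1}] nothing but 1 survives at r3c3. So r3c3=1.

Answer: 3 4 2 5 6 1 / 1 6 5 3 2 4 / 5 3 1 2 4 6 / 6 2 4 1 5 3 / 2 1 6 4 3 5 / 4 5 3 6 1 2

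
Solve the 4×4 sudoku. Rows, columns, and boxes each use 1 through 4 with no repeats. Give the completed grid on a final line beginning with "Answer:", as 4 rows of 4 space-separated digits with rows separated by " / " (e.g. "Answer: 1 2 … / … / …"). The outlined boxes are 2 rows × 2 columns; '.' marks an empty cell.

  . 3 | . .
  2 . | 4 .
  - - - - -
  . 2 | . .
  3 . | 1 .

Step 1. [r1c1∈{1,4}] in row 1, 4 fits only at r1c1 ⇒ r1c1=4.
Step 2. [r4c4∈{2,4}] in row 4, 2 fits only at r4c4, so r4c4=2.
Step 3. [r2c4∈{1,3}] 3 has one home in row 2: r2c4. So r2c4=3.
Step 4. [r1c4∈{1}] only 1 remains possible at r1c4, so r1c4=1.
Step 5. [r3c4∈{4}] r3c4 has the single candidate 4, so r3c4=4.
Step 6. [r3c3∈{3}] only 3 remains possible at r3c3. So r3c3=3.
Step 7. [r4c2∈{4}] r4c2 is down to just 4, so r4c2=4.
Step 8. [r2c2∈{1}] r2c2 has the single candidate 1 ⇒ r2c2=1.
Step 9. [r1c3∈{2}] only 2 remains possible at r1c3. So r1c3=2.
Step 10. [r3c1∈{1}] r3c1 is down to just 1. So r3c1=1.

Answer: 4 3 2 1 / 2 1 4 3 / 1 2 3 4 / 3 4 1 2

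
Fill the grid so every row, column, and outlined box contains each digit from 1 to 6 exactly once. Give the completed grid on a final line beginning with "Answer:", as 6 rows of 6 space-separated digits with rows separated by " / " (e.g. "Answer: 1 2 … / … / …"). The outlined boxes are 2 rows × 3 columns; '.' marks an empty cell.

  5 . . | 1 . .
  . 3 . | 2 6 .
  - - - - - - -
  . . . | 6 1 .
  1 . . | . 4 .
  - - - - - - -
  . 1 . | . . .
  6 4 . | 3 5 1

Step 1. [r6c3∈{2}] r6c3's peers cover all but 2, so r6c3=2.
Step 2. [r3c1∈{2,3,4}] r3c1 is the only open cell in col 1 admitting 2. So r3c1=2.
Step 3. [r3c3∈{3,4,5}] in row 3, 4 fits only at r3c3 ⇒ r3c3=4.
Step 4. [r4c4∈{5}] r4c4 has the single candidate 5. So r4c4=5.
Step 5. [r4c3∈{3,6}] 3 has one home in box 3: r4c3, so r4c3=3.
Step 6. [r1c6∈{3,4}] across row 1, 4 lands solely at r1c6, so r1c6=4.
Step 7. [r1c2∈{2,6}] in row 1, 2 fits only at r1c2, so r1c2=2.
Step 8. [r5c5∈{2}] nothing but 2 survives at r5c5. So r5c5=2.
Step 9. [r2c3∈{1}] only 1 remains possible at r2c3 ⇒ r2c3=1.
Step 10. [r3c6∈{3}] only 3 remains possible at r3c6 ⇒ r3c6=3.
Step 11. [r4c2∈{6}] r4c2 has the single candidate 6, so r4c2=6.
Step 12. [r5c4∈{4}] nothing but 4 survives at r5c4, so r5c4=4.
Step 13. [r1c3∈{6}] r1c3's peers cover all but 6, so r1c3=6.
Step 14. [r5c1∈{3}] only 3 remains possible at r5c1 ⇒ r5c1=3.
Step 15. [r4c6∈{2}] r4c6 has the single candidate 2. So r4c6=2.
Step 16. [r5c3∈{5}] nothing but 5 survives at r5c3, so r5c3=5.
Step 17. [r1c5∈{3}] r1c5's peers cover all but 3, so r1c5=3.
Step 18. [r5c6∈{6}] r5c6 is down to just 6 ⇒ r5c6=6.
Step 19. [r2c6∈{5}] nothing but 5 survives at r2c6 ⇒ r2c6=5.
Step 20. [r2c1∈{4}] r2c1's peers cover all but 4, so r2c1=4.
Step 21. [r3c2∈{5}] nothing but 5 survives at r3c2, so r3c2=5.

Answer: 5 2 6 1 3 4 / 4 3 1 2 6 5 / 2 5 4 6 1 3 / 1 6 3 5 4 2 / 3 1 5 4 2 6 / 6 4 2 3 5 1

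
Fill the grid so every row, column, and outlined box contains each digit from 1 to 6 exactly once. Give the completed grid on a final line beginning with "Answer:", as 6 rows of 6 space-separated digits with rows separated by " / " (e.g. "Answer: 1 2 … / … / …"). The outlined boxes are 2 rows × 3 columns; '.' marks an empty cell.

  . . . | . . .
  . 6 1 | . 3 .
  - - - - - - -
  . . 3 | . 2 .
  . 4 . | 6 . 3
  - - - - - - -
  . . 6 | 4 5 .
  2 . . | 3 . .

Step 1. [r1c5∈{1,4,6}] across col 5, 4 lands solely at r1c5. So r1c5=4.
Step 2. [r1c2∈{2,3,5}] col 2 places 2 nowhere but r1c2 ⇒ r1c2=2.
Step 3. [r1c3∈{5}] r1c3's peers cover all but 5 ⇒ r1c3=5.
Step 4. [r4c5∈{1}] r4c5 is down to just 1 ⇒ r4c5=1.
Step 5. [r3c4∈{5}] only 5 remains possible at r3c4, so r3c4=5.
Step 6. [r3c2∈{1}] only 1 remains possible at r3c2 ⇒ r3c2=1.
Step 7. [r6c6∈{1,6}] 1 has one home in row 6: r6c6 ⇒ r6c6=1.
Step 8. [r5c6∈{2}] r5c6 is down to just 2, so r5c6=2.
Step 9. [r1c1∈{3}] only 3 remains possible at r1c1 ⇒ r1c1=3.
Step 10. [r6c2∈{5}] r6c2's peers cover all but 5, so r6c2=5.
Step 11. [r4c3∈{2}] nothing but 2 survives at r4c3. So r4c3=2.
Step 12. [r4c1∈{5}] r4c1's peers cover all but 5 ⇒ r4c1=5.
Step 13. [r5c1∈{1}] only 1 remains possible at r5c1 ⇒ r5c1=1.
Step 14. [r1c6∈{6}] r1c6 is down to just 6. So r1c6=6.
Step 15. [r1c4∈{1}] nothing but 1 survives at r1c4. So r1c4=1.
Step 16. [r2c6∈{5}] r2c6's peers cover all but 5, so r2c6=5.
Step 17. [r6c3∈{4}] only 4 remains possible at r6c3, so r6c3=4.
Step 18. [r2c1∈{4}] nothing but 4 survives at r2c1 ⇒ r2c1=4.
Step 19. [r6c5∈{6}] r6c5 is down to just 6, so r6c5=6.
Step 20. [r3c1∈{6}] r3c1 has the single candidate 6. So r3c1=6.
Step 21. [r5c2∈{3}] r5c2 has the single candidate 3. So r5c2=3.
Step 22. [r3c6∈{4}] r3c6 has the single candidate 4. So r3c6=4.
Step 23. [r2c4∈{2}] r2c4 is down to just 2 ⇒ r2c4=2.

Answer: 3 2 5 1 4 6 / 4 6 1 2 3 5 / 6 1 3 5 2 4 / 5 4 2 6 1 3 / 1 3 6 4 5 2 / 2 5 4 3 6 1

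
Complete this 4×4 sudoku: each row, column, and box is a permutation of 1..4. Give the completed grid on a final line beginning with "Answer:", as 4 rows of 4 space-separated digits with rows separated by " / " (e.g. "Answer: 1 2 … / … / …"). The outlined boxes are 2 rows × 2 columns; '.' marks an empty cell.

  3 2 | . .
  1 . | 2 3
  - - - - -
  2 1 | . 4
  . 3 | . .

Step 1. [r1c4∈{1}] r1c4 has the single candidate 1. So r1c4=1.
Step 2. [r3c3∈{3}] only 3 remains possible at r3c3, so r3c3=3.
Step 3. [r1c3∈{4}] r1c3 is down to just 4 ⇒ r1c3=4.
Step 4. [r4c4∈{2}] only 2 remains possible at r4c4. So r4c4=2.
Step 5. [r4c3∈{1}] r4c3's peers cover all but 1, so r4c3=1.
Step 6. [r2c2∈{4}] r2c2's peers cover all but 4 ⇒ r2c2=4.
Step 7. [r4c1∈{4}] r4c1's peers cover all but 4, so r4c1=4.

Answer: 3 2 4 1 / 1 4 2 3 / 2 1 3 4 / 4 3 1 2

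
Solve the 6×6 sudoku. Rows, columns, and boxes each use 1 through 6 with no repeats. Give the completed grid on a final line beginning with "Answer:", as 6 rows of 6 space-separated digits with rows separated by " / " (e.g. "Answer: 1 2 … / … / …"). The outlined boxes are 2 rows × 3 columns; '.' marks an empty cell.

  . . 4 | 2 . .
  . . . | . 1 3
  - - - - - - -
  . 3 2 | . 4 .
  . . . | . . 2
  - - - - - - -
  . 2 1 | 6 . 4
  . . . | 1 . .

Step 1. [r6c6∈{5}] nothing but 5 survives at r6c6, so r6c6=5.
Step 2. [r1c1∈{1,3,5,6}] in row 1, 3 fits only at r1c1. So r1c1=3.
Step 3. [r3c4∈{5}] only 5 remains possible at r3c4, so r3c4=5.
Step 4. [r1c2∈{1,5,6}] in row 1, 1 fits only at r1c2, so r1c2=1.
Step 5. [r4c1∈{1,4,5,6}] in row 4, 1 fits only at r4c1, so r4c1=1.
Step 6. [r3c1∈{6}] only 6 remains possible at r3c1, so r3c1=6.
Step 7. [r4c2∈{4,5}] across row 4, 4 lands solely at r4c2, so r4c2=4.
Step 8. [r2c2∈{5,6}] 5 has one home in col 2: r2c2, so r2c2=5.
Step 9. [r4c5∈{3,6}] across row 4, 6 lands solely at r4c5. So r4c5=6.
Step 10. [r6c3∈{3,6}] r6c3 is the only open cell in col 3 admitting 3, so r6c3=3.
Step 11. [r6c1∈{4}] only 4 remains possible at r6c1 ⇒ r6c1=4.
Step 12. [r6c2∈{6}] r6c2 is down to just 6, so r6c2=6.
Step 13. [r1c6∈{6}] r1c6 is down to just 6. So r1c6=6.
Step 14. [r2c1∈{2}] only 2 remains possible at r2c1. So r2c1=2.
Step 15. [r4c4∈{3}] r4c4's peers cover all but 3 ⇒ r4c4=3.
Step 16. [r2c3∈{6}] r2c3 is down to just 6 ⇒ r2c3=6.
Step 17. [r5c1∈{5}] only 5 remains possible at r5c1 ⇒ r5c1=5.
Step 18. [r1c5∈{5}] r1c5 has the single candidate 5. So r1c5=5.
Step 19. [r2c4∈{4}] r2c4 has the single candidate 4. So r2c4=4.
Step 20. [r6c5∈{2}] r6c5's peers cover all but 2, so r6c5=2.
Step 21. [r3c6∈{1}] r3c6 has the single candidate 1. So r3c6=1.
Step 22. [r4c3∈{5}] r4c3 is down to just 5. So r4c3=5.
Step 23. [r5c5∈{3}] r5c5 has the single candidate 3 ⇒ r5c5=3.

Answer: 3 1 4 2 5 6 / 2 5 6 4 1 3 / 6 3 2 5 4 1 / 1 4 5 3 6 2 / 5 2 1 6 3 4 / 4 6 3 1 2 5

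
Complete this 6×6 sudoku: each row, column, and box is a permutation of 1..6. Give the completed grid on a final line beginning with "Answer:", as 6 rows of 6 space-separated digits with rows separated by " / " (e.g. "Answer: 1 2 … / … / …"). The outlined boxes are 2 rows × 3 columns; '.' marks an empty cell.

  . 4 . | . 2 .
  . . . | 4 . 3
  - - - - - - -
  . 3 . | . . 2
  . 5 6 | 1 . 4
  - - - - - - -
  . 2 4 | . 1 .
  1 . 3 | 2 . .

Step 1. [r5c1∈{5,6}] in box 5, 5 fits only at r5c1 ⇒ r5c1=5.
Step 2. [r5c6∈{6}] r5c6 is down to just 6. So r5c6=6.
Step 3. [r2c2∈{1,6}] across col 2, 1 lands solely at r2c2 ⇒ r2c2=1.
Step 4. [r1c3∈{5}] r1c3 has the single candidate 5. So r1c3=5.
Step 5. [r2c5∈{5,6}] in row 2, 5 fits only at r2c5 ⇒ r2c5=5.
Step 6. [r1c4∈{6}] nothing but 6 survives at r1c4, so r1c4=6.
Step 7. [r2c1∈{2,6}] across row 2, 6 lands solely at r2c1, so r2c1=6.
Step 8. [r1c6∈{1}] r1c6 is down to just 1. So r1c6=1.
Step 9. [r2c3∈{2}] r2c3's peers cover all but 2 ⇒ r2c3=2.
Step 10. [r6c6∈{5}] r6c6 has the single candidate 5 ⇒ r6c6=5.
Step 11. [r3c4∈{5}] r3c4 is down to just 5 ⇒ r3c4=5.
Step 12. [r3c5∈{6}] r3c5 has the single candidate 6, so r3c5=6.
Step 13. [r3c3∈{1}] r3c3's peers cover all but 1 ⇒ r3c3=1.
Step 14. [r4c1∈{2}] r4c1 is down to just 2. So r4c1=2.
Step 15. [r6c5∈{4}] r6c5 has the single candidate 4, so r6c5=4.
Step 16. [r3c1∈{4}] r3c1's peers cover all but 4. So r3c1=4.
Step 17. [r5c4∈{3}] r5c4's peers cover all but 3, so r5c4=3.
Step 18. [r6c2∈{6}] r6c2 has the single candidate 6. So r6c2=6.
Step 19. [r1c1∈{3}] nothing but 3 survives at r1c1. So r1c1=3.
Step 20. [r4c5∈{3}] r4c5 is down to just 3 ⇒ r4c5=3.

Answer: 3 4 5 6 2 1 / 6 1 2 4 5 3 / 4 3 1 5 6 2 / 2 5 6 1 3 4 / 5 2 4 3 1 6 / 1 6 3 2 4 5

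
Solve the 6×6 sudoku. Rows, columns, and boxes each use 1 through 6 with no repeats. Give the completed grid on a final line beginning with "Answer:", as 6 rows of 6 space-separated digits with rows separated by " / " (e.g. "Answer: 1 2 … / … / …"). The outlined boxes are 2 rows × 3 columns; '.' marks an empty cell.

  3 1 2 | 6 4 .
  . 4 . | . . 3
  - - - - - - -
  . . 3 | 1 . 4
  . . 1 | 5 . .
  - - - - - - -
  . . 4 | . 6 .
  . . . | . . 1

Step 1. [r3c5∈{2}] only 2 remains possible at r3c5, so r3c5=2.
Step 2. [r5c6∈{2,5}] col 6 places 2 nowhere but r5c6. So r5c6=2.
Step 3. [r6c5∈{3,5}] across box 6, 5 lands solely at r6c5, so r6c5=5.
Step 4. [r6c3∈{6}] r6c3's peers cover all but 6, so r6c3=6.
Step 5. [r2c1∈{5,6}] across row 2, 6 lands solely at r2c1, so r2c1=6.
Step 6. [r6c1∈{2}] r6c1 has the single candidate 2, so r6c1=2.
Step 7. [r3c1∈{5}] r3c1 has the single candidate 5 ⇒ r3c1=5.
Step 8. [r5c4∈{3}] r5c4 is down to just 3. So r5c4=3.
Step 9. [r4c2∈{2,6}] across row 4, 2 lands solely at r4c2 ⇒ r4c2=2.
Step 10. [r4c5∈{3}] nothing but 3 survives at r4c5. So r4c5=3.
Step 11. [r2c5∈{1}] r2c5 is down to just 1, so r2c5=1.
Step 12. [r5c1∈{1}] r5c1 has the single candidate 1, so r5c1=1.
Step 13. [r2c4∈{2}] r2c4 has the single candidate 2 ⇒ r2c4=2.
Step 14. [r1c6∈{5}] r1c6 has the single candidate 5 ⇒ r1c6=5.
Step 15. [r6c2∈{3}] only 3 remains possible at r6c2 ⇒ r6c2=3.
Step 16. [r2c3∈{5}] r2c3 is down to just 5, so r2c3=5.
Step 17. [r3c2∈{6}] r3c2's peers cover all but 6. So r3c2=6.
Step 18. [r4c1∈{4}] r4c1 has the single candidate 4. So r4c1=4.
Step 19. [r6c4∈{4}] r6c4 has the single candidate 4, so r6c4=4.
Step 20. [r5c2∈{5}] r5c2 has the single candidate 5 ⇒ r5c2=5.
Step 21. [r4c6∈{6}] r4c6's peers cover all but 6. So r4c6=6.

Answer: 3 1 2 6 4 5 / 6 4 5 2 1 3 / 5 6 3 1 2 4 / 4 2 1 5 3 6 / 1 5 4 3 6 2 / 2 3 6 4 5 1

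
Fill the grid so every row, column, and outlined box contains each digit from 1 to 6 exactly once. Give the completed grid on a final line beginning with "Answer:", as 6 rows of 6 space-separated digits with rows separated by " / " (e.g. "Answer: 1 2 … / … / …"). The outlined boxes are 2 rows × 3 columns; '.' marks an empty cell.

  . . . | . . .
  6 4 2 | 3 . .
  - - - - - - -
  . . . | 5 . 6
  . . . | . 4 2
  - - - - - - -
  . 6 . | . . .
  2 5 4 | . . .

Step 1. [r4c4∈{1}] nothing but 1 survives at r4c4 ⇒ r4c4=1.
Step 2. [r4c2∈{3}] nothing but 3 survives at r4c2, so r4c2=3.
Step 3. [r1c2∈{1}] nothing but 1 survives at r1c2, so r1c2=1.
Step 4. [r3c3∈{1}] r3c3's peers cover all but 1 ⇒ r3c3=1.
Step 5. [r5c3∈{3}] nothing but 3 survives at r5c3, so r5c3=3.
Step 6. [r1c3∈{5}] r1c3 is down to just 5. So r1c3=5.
Step 7. [r1c6∈{4}] r1c6 is down to just 4. So r1c6=4.
Step 8. [r6c6∈{1,3}] across col 6, 3 lands solely at r6c6, so r6c6=3.
Step 9. [r6c5∈{1,6}] across row 6, 1 lands solely at r6c5 ⇒ r6c5=1.
Step 10. [r5c6∈{5}] only 5 remains possible at r5c6 ⇒ r5c6=5.
Step 11. [r1c5∈{2,6}] across col 5, 6 lands solely at r1c5. So r1c5=6.
Step 12. [r5c5∈{2}] r5c5 has the single candidate 2. So r5c5=2.
Step 13. [r2c6∈{1}] only 1 remains possible at r2c6 ⇒ r2c6=1.
Step 14. [r4c3∈{6}] r4c3 is down to just 6, so r4c3=6.
Step 15. [r5c4∈{4}] r5c4 has the single candidate 4 ⇒ r5c4=4.
Step 16. [r6c4∈{6}] r6c4's peers cover all but 6, so r6c4=6.
Step 17. [r3c2∈{2}] r3c2 has the single candidate 2. So r3c2=2.
Step 18. [r5c1∈{1}] r5c1 has the single candidate 1. So r5c1=1.
Step 19. [r3c5∈{3}] r3c5 is down to just 3. So r3c5=3.
Step 20. [r4c1∈{5}] only 5 remains possible at r4c1, so r4c1=5.
Step 21. [r1c4∈{2}] r1c4 has the single candidate 2. So r1c4=2.
Step 22. [r1c1∈{3}] nothing but 3 survives at r1c1, so r1c1=3.
Step 23. [r2c5∈{5}] nothing but 5 survives at r2c5 ⇒ r2c5=5.
Step 24. [r3c1∈{4}] only 4 remains possible at r3c1, so r3c1=4.

Answer: 3 1 5 2 6 4 / 6 4 2 3 5 1 / 4 2 1 5 3 6 / 5 3 6 1 4 2 / 1 6 3 4 2 5 / 2 5 4 6 1 3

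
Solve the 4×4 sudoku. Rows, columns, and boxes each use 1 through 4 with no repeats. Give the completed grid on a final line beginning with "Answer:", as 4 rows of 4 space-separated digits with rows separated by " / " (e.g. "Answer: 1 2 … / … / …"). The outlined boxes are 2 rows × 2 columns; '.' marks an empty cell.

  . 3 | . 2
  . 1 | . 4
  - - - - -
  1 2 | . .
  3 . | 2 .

Step 1. [r3c4∈{3}] nothing but 3 survives at r3c4. So r3c4=3.
Step 2. [r2c1∈{2}] nothing but 2 survives at r2c1 ⇒ r2c1=2.
Step 3. [r4c4∈{1}] r4c4's peers cover all but 1, so r4c4=1.
Step 4. [r3c3∈{4}] only 4 remains possible at r3c3 ⇒ r3c3=4.
Step 5. [r1c3∈{1}] nothing but 1 survives at r1c3, so r1c3=1.
Step 6. [r4c2∈{4}] nothing but 4 survives at r4c2. So r4c2=4.
Step 7. [r1c1∈{4}] r1c1 has the single candidate 4, so r1c1=4.
Step 8. [r2c3∈{3}] r2c3's peers cover all but 3, so r2c3=3.

Answer: 4 3 1 2 / 2 1 3 4 / 1 2 4 3 / 3 4 2 1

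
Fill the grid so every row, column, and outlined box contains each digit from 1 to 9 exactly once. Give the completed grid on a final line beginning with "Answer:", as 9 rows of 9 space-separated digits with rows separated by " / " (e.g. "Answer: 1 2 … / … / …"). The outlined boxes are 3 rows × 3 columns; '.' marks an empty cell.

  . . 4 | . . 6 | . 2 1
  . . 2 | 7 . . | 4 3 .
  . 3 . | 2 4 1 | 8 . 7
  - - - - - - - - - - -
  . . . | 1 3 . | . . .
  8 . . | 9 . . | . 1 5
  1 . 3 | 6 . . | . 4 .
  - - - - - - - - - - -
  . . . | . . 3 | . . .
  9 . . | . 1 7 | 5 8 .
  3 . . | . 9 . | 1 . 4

Step 1. [r8c3∈{6}] r8c3's peers cover all but 6, so r8c3=6.
Step 2. [r5c3∈{7}] r5c3 is down to just 7 ⇒ r5c3=7.
Step 3. [r5c5∈{2}] r5c5 is down to just 2 ⇒ r5c5=2.
Step 4. [r9c8∈{6,7}] 6 has one home in row 9: r9c8, so r9c8=6.
Step 5. [r1c7∈{9}] nothing but 9 survives at r1c7. So r1c7=9.
Step 6. [r9c2∈{2,5,7,8}] r9c2 is the only open cell in row 9 admitting 7. So r9c2=7.
Step 7. [r2c2∈{1,5,6,8,9}] 1 has one home in row 2: r2c2, so r2c2=1.
Step 8. [r1c2∈{5,8}] 8 has one home in box 1: r1c2. So r1c2=8.
Step 9. [r1c5∈{5}] r1c5's peers cover all but 5 ⇒ r1c5=5.
Step 10. [r2c1∈{5,6}] across row 2, 5 lands solely at r2c1 ⇒ r2c1=5.
Step 11. [r2c5∈{8}] r2c5 is down to just 8 ⇒ r2c5=8.
Step 12. [r8c4∈{4}] nothing but 4 survives at r8c4. So r8c4=4.
Step 13. [r8c2∈{2}] r8c2 is down to just 2, so r8c2=2.
Step 14. [r4c1∈{2,4,6}] 2 has one home in col 1: r4c1. So r4c1=2.
Step 15. [r7c3∈{1,5,8}] across row 7, 1 lands solely at r7c3, so r7c3=1.
Step 16. [r9c3∈{5,8}] col 3 places 8 nowhere but r9c3, so r9c3=8.
Step 17. [r7c2∈{4,5}] across box 7, 5 lands solely at r7c2. So r7c2=5.
Step 18. [r6c2∈{9}] r6c2's peers cover all but 9, so r6c2=9.
Step 19. [r6c6∈{5,8}] 5 has one home in row 6: r6c6. So r6c6=5.
Step 20. [r6c9∈{2,8}] in row 6, 8 fits only at r6c9, so r6c9=8.
Step 21. [r6c7∈{2,7}] in row 6, 2 fits only at r6c7, so r6c7=2.
Step 22. [r7c7∈{7}] only 7 remains possible at r7c7, so r7c7=7.
Step 23. [r4c7∈{6}] only 6 remains possible at r4c7 ⇒ r4c7=6.
Step 24. [r4c9∈{9}] r4c9's peers cover all but 9, so r4c9=9.
Step 25. [r5c6∈{4}] r5c6 is down to just 4, so r5c6=4.
Step 26. [r2c9∈{6}] r2c9 has the single candidate 6. So r2c9=6.
Step 27. [r3c1∈{6}] r3c1 has the single candidate 6, so r3c1=6.
Step 28. [r5c7∈{3}] nothing but 3 survives at r5c7 ⇒ r5c7=3.
Step 29. [r9c6∈{2}] r9c6 is down to just 2 ⇒ r9c6=2.
Step 30. [r3c3∈{9}] r3c3's peers cover all but 9, so r3c3=9.
Step 31. [r6c5∈{7}] r6c5 has the single candidate 7. So r6c5=7.
Step 32. [r5c2∈{6}] r5c2's peers cover all but 6 ⇒ r5c2=6.
Step 33. [r7c9∈{2}] nothing but 2 survives at r7c9. So r7c9=2.
Step 34. [r2c6∈{9}] only 9 remains possible at r2c6, so r2c6=9.
Step 35. [r7c5∈{6}] r7c5's peers cover all but 6, so r7c5=6.
Step 36. [r4c8∈{7}] nothing but 7 survives at r4c8 ⇒ r4c8=7.
Step 37. [r4c2∈{4}] nothing but 4 survives at r4c2. So r4c2=4.
Step 38. [r7c4∈{8}] only 8 remains possible at r7c4, so r7c4=8.
Step 39. [r1c1∈{7}] nothing but 7 survives at r1c1. So r1c1=7.
Step 40. [r4c6∈{8}] r4c6's peers cover all but 8, so r4c6=8.
Step 41. [r7c8∈{9}] r7c8 has the single candidate 9 ⇒ r7c8=9.
Step 42. [r7c1∈{4}] r7c1 has the single candidate 4, so r7c1=4.
Step 43. [r3c8∈{5}] r3c8's peers cover all but 5. So r3c8=5.
Step 44. [r8c9∈{3}] r8c9's peers cover all but 3. So r8c9=3.
Step 45. [r1c4∈{3}] r1c4 is down to just 3, so r1c4=3.
Step 46. [r4c3∈{5}] r4c3 is down to just 5 ⇒ r4c3=5.
Step 47. [r9c4∈{5}] r9c4 has the single candidate 5. So r9c4=5.

Answer: 7 8 4 3 5 6 9 2 1 / 5 1 2 7 8 9 4 3 6 / 6 3 9 2 4 1 8 5 7 / 2 4 5 1 3 8 6 7 9 / 8 6 7 9 2 4 3 1 5 / 1 9 3 6 7 5 2 4 8 / 4 5 1 8 6 3 7 9 2 / 9 2 6 4 1 7 5 8 3 / 3 7 8 5 9 2 1 6 4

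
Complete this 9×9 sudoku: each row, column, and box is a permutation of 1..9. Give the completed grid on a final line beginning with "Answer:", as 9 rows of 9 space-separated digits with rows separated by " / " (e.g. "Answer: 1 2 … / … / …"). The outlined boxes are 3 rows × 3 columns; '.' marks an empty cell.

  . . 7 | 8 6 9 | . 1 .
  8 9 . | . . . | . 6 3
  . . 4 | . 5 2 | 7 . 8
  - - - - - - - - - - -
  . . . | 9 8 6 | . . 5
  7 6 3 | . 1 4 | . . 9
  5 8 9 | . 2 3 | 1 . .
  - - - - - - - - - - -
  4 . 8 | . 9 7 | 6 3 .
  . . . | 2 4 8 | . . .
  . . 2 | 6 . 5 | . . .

Step 1. [r2c7∈{2,4,5}] 2 has one home in row 2: r2c7, so r2c7=2.
Step 2. [r4c8∈{2,4,7}] r4c8 is the only open cell in row 4 admitting 7 ⇒ r4c8=7.
Step 3. [r4c3∈{1}] r4c3 has the single candidate 1 ⇒ r4c3=1.
Step 4. [r7c4∈{1}] r7c4's peers cover all but 1 ⇒ r7c4=1.
Step 5. [r8c8∈{5,9}] in col 8, 5 fits only at r8c8, so r8c8=5.
Step 6. [r8c7∈{9}] r8c7 has the single candidate 9 ⇒ r8c7=9.
Step 7. [r6c8∈{4}] r6c8 has the single candidate 4, so r6c8=4.
Step 8. [r3c1∈{1,3,6}] across row 3, 6 lands solely at r3c1. So r3c1=6.
Step 9. [r3c2∈{1,3}] 1 has one home in row 3: r3c2, so r3c2=1.
Step 10. [r1c7∈{4,5}] r1c7 is the only open cell in col 7 admitting 5, so r1c7=5.
Step 11. [r9c8∈{8}] nothing but 8 survives at r9c8 ⇒ r9c8=8.
Step 12. [r4c1∈{2}] r4c1 is down to just 2, so r4c1=2.
Step 13. [r1c1∈{3}] nothing but 3 survives at r1c1. So r1c1=3.
Step 14. [r8c2∈{3,7}] row 8 places 3 nowhere but r8c2. So r8c2=3.
Step 15. [r8c1∈{1}] r8c1's peers cover all but 1. So r8c1=1.
Step 16. [r9c9∈{1,4,7}] in row 9, 1 fits only at r9c9 ⇒ r9c9=1.
Step 17. [r2c5∈{7}] r2c5's peers cover all but 7. So r2c5=7.
Step 18. [r7c9∈{2}] r7c9's peers cover all but 2, so r7c9=2.
Step 19. [r3c8∈{9}] only 9 remains possible at r3c8, so r3c8=9.
Step 20. [r2c4∈{4}] only 4 remains possible at r2c4. So r2c4=4.
Step 21. [r9c2∈{7}] nothing but 7 survives at r9c2, so r9c2=7.
Step 22. [r9c5∈{3}] r9c5 has the single candidate 3. So r9c5=3.
Step 23. [r6c9∈{6}] r6c9's peers cover all but 6, so r6c9=6.
Step 24. [r2c6∈{1}] nothing but 1 survives at r2c6 ⇒ r2c6=1.
Step 25. [r9c1∈{9}] r9c1 has the single candidate 9 ⇒ r9c1=9.
Step 26. [r5c7∈{8}] r5c7 has the single candidate 8. So r5c7=8.
Step 27. [r2c3∈{5}] r2c3's peers cover all but 5, so r2c3=5.
Step 28. [r5c4∈{5}] nothing but 5 survives at r5c4 ⇒ r5c4=5.
Step 29. [r8c3∈{6}] r8c3 has the single candidate 6 ⇒ r8c3=6.
Step 30. [r7c2∈{5}] r7c2 has the single candidate 5, so r7c2=5.
Step 31. [r6c4∈{7}] r6c4 is down to just 7. So r6c4=7.
Step 32. [r4c2∈{4}] only 4 remains possible at r4c2, so r4c2=4.
Step 33. [r1c2∈{2}] r1c2's peers cover all but 2, so r1c2=2.
Step 34. [r3c4∈{3}] r3c4 is down to just 3. So r3c4=3.
Step 35. [r1c9∈{4}] r1c9 has the single candidate 4 ⇒ r1c9=4.
Step 36. [r5c8∈{2}] r5c8 is down to just 2 ⇒ r5c8=2.
Step 37. [r9c7∈{4}] r9c7 is down to just 4 ⇒ r9c7=4.
Step 38. [r4c7∈{3}] nothing but 3 survives at r4c7. So r4c7=3.
Step 39. [r8c9∈{7}] nothing but 7 survives at r8c9. So r8c9=7.

Answer: 3 2 7 8 6 9 5 1 4 / 8 9 5 4 7 1 2 6 3 / 6 1 4 3 5 2 7 9 8 / 2 4 1 9 8 6 3 7 5 / 7 6 3 5 1 4 8 2 9 / 5 8 9 7 2 3 1 4 6 / 4 5 8 1 9 7 6 3 2 / 1 3 6 2 4 8 9 5 7 / 9 7 2 6 3 5 4 8 1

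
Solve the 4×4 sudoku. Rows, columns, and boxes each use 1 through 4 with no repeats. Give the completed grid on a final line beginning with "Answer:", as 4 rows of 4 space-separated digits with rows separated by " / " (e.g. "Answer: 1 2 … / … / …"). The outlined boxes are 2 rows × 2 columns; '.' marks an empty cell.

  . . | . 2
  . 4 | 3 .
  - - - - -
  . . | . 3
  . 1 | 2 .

Step 1. [r4c4∈{4}] only 4 remains possible at r4c4 ⇒ r4c4=4.
Step 2. [r2c1∈{1,2}] r2c1 is the only open cell in row 2 admitting 2. So r2c1=2.
Step 3. [r1c1∈{1,3}] r1c1 is the only open cell in col 1 admitting 1. So r1c1=1.
Step 4. [r3c2∈{2}] r3c2 has the single candidate 2, so r3c2=2.
Step 5. [r3c1∈{4}] nothing but 4 survives at r3c1 ⇒ r3c1=4.
Step 6. [r2c4∈{1}] nothing but 1 survives at r2c4. So r2c4=1.
Step 7. [r4c1∈{3}] nothing but 3 survives at r4c1. So r4c1=3.
Step 8. [r1c3∈{4}] r1c3's peers cover all but 4. So r1c3=4.
Step 9. [r3c3∈{1}] r3c3 is down to just 1 ⇒ r3c3=1.
Step 10. [r1c2∈{3}] r1c2 has the single candidate 3. So r1c2=3.

Answer: 1 3 4 2 / 2 4 3 1 / 4 2 1 3 / 3 1 2 4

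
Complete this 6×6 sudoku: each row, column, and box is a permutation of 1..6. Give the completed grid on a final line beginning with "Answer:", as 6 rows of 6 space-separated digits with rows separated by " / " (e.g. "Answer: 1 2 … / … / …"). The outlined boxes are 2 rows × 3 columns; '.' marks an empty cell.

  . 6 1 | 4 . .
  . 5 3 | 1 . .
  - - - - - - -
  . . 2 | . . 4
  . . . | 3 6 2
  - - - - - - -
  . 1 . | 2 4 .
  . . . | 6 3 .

Step 1. [r5c6∈{5}] r5c6 is down to just 5. So r5c6=5.
Step 2. [r3c1∈{1,3,5,6}] in row 3, 6 fits only at r3c1, so r3c1=6.
Step 3. [r4c2∈{4}] only 4 remains possible at r4c2. So r4c2=4.
Step 4. [r1c1∈{2}] r1c1 is down to just 2, so r1c1=2.
Step 5. [r4c3∈{5}] r4c3's peers cover all but 5 ⇒ r4c3=5.
Step 6. [r3c4∈{5}] nothing but 5 survives at r3c4 ⇒ r3c4=5.
Step 7. [r6c3∈{4}] only 4 remains possible at r6c3, so r6c3=4.
Step 8. [r4c1∈{1}] r4c1 has the single candidate 1, so r4c1=1.
Step 9. [r6c2∈{2}] only 2 remains possible at r6c2. So r6c2=2.
Step 10. [r6c1∈{5}] r6c1 has the single candidate 5 ⇒ r6c1=5.
Step 11. [r6c6∈{1}] r6c6 is down to just 1, so r6c6=1.
Step 12. [r1c6∈{3}] nothing but 3 survives at r1c6. So r1c6=3.
Step 13. [r3c5∈{1}] r3c5 has the single candidate 1 ⇒ r3c5=1.
Step 14. [r5c1∈{3}] r5c1's peers cover all but 3. So r5c1=3.
Step 15. [r2c6∈{6}] only 6 remains possible at r2c6, so r2c6=6.
Step 16. [r3c2∈{3}] only 3 remains possible at r3c2, so r3c2=3.
Step 17. [r2c1∈{4}] r2c1 is down to just 4. So r2c1=4.
Step 18. [r1c5∈{5}] nothing but 5 survives at r1c5, so r1c5=5.
Step 19. [r2c5∈{2}] nothing but 2 survives at r2c5. So r2c5=2.
Step 20. [r5c3∈{6}] nothing but 6 survives at r5c3 ⇒ r5c3=6.

Answer: 2 6 1 4 5 3 / 4 5 3 1 2 6 / 6 3 2 5 1 4 / 1 4 5 3 6 2 / 3 1 6 2 4 5 / 5 2 4 6 3 1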